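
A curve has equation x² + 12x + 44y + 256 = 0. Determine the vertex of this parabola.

Only x is squared. Complete the square in x: (x + 6)² = -44(y + 5).
Vertex (-6, -5); 4p = -44 so p = -11. Opens down.

(-6, -5)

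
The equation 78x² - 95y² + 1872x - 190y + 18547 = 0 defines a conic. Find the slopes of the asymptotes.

√7410/95 and -√7410/95

78(x² + 24x) -95(y² + 2y) = -18547
Complete the square in x and y: 78(x + 12)² -95(y + 1)² = -18547 + 11232 - 95 = -7410
Divide through by -7410 to get (y + 1)²/78 - (x + 12)²/95 = 1.
Hyperbola, center (-12, -1), transverse axis vertical; a² = 78, b² = 95.
For a vertical hyperbola the asymptotes have slope ±a/b.
Here that is ±√78/√95 = ±√7410/95.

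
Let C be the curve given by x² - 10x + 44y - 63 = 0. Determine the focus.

Only x is squared. Complete the square in x: (x - 5)² = -44(y - 2).
Vertex (5, 2); 4p = -44 so p = -11. Opens down.
Focus is p units from the vertex along the axis: (h, k + p).

(5, -9)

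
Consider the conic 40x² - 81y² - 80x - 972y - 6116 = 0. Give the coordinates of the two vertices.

Group: 40(x² - 2x) -81(y² + 12y) = 6116
Complete the square: 40(x - 1)² -81(y + 6)² = 6116 + 40 - 2916 = 3240
Dividing both sides by 3240: (x - 1)²/81 - (y + 6)²/40 = 1
Hyperbola, center (1, -6), transverse axis horizontal; a² = 81, b² = 40.
a = 9. Vertices at (h ± a, k).

(-8, -6) and (10, -6)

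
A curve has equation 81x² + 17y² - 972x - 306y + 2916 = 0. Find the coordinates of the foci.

(6, 1) and (6, 17)

81(x² - 12x) + 17(y² - 18y) = -2916
Complete the square: 81(x - 6)² + 17(y - 9)² = -2916 + 2916 + 1377 = 1377
Dividing both sides by 1377: (x - 6)²/17 + (y - 9)²/81 = 1
Ellipse, center (6, 9), major axis vertical; a² = 81, b² = 17.
c² = a² - b² = 81 - 17 = 64, so c = 8.
Foci lie on the vertical axis through the center: (h, k ± c).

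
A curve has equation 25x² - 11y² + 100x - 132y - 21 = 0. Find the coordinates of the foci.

Group the x- and y-terms: 25(x² + 4x) -11(y² + 12y) = 21
Complete the square: 25(x + 2)² -11(y + 6)² = 21 + 100 - 396 = -275
Divide through by -275 to get (y + 6)²/25 - (x + 2)²/11 = 1.
Hyperbola, center (-2, -6), transverse axis vertical; a² = 25, b² = 11.
c² = a² + b² = 25 + 11 = 36, so c = 6.
Foci lie on the vertical axis through the center: (h, k ± c).

(-2, -12) and (-2, 0)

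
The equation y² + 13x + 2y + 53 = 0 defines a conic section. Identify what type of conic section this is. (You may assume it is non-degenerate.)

No xy term. Coefficients of x² and y² are A = 0, C = 1.
Exactly one squared variable ⇒ parabola.

parabola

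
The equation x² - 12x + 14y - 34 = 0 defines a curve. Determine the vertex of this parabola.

Only x is squared. Complete the square in x: (x - 6)² = -14(y - 5).
Vertex (6, 5); 4p = -14 so p = -7/2. Opens down.

(6, 5)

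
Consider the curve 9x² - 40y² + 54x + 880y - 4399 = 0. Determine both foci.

(-3, 4) and (-3, 18)

Group the x- and y-terms: 9(x² + 6x) -40(y² - 22y) = 4399
Completing the square gives 9(x + 3)² -40(y - 11)² = 4399 + 81 - 4840 = -360.
Divide by -360: (y - 11)²/9 - (x + 3)²/40 = 1
Hyperbola, center (-3, 11), transverse axis vertical; a² = 9, b² = 40.
c² = a² + b² = 9 + 40 = 49, so c = 7.
Foci lie on the vertical axis through the center: (h, k ± c).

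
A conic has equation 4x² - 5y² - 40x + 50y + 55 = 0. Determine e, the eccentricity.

e = 3/2

4(x² - 10x) -5(y² - 10y) = -55
Complete the square: 4(x - 5)² -5(y - 5)² = -55 + 100 - 125 = -80
Divide by -80: (y - 5)²/16 - (x - 5)²/20 = 1
Hyperbola, center (5, 5), transverse axis vertical; a² = 16, b² = 20.
c² = a² + b² = 36, so c = 6.
e = c/a = 6/4 = 3/2.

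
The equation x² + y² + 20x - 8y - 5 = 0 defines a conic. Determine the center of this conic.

(x² + 20x) + (y² - 8y) = 5
Completing the square gives (x + 10)² + (y - 4)² = 5 + 100 + 16 = 121.
So (x + 10)² + (y - 4)² = 121.
Circle centered at (-10, 4) with r² = 121.

(-10, 4)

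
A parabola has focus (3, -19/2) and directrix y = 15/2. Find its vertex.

(3, -1)

The vertex is the midpoint between the focus and the directrix along the axis of symmetry.
Axis is vertical (directrix is horizontal). Vertex y-coordinate = (-19/2 + 15/2)/2 = -1; x-coordinate = 3.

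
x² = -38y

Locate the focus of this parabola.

(0, -19/2)

Vertex (0, 0); 4p = -38 so p = -19/2. Opens down.
Focus is p units from the vertex along the axis: (h, k + p).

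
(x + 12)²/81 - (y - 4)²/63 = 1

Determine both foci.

Center (-12, 4). The positive term is the x-term, so the transverse axis is horizontal; a² = 81, b² = 63.
c² = a² + b² = 81 + 63 = 144, so c = 12.
Foci lie on the horizontal axis through the center: (h ± c, k).

(-24, 4) and (0, 4)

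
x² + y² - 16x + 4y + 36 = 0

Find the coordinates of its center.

Collect terms: (x² - 16x) + (y² + 4y) = -36
Complete the square: (x - 8)² + (y + 2)² = -36 + 64 + 4 = 32
So (x - 8)² + (y + 2)² = 32.
Circle centered at (8, -2) with r² = 32.

(8, -2)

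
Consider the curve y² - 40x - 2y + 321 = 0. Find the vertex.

(8, 1)

Only y is squared. Complete the square in y: (y - 1)² = 40(x - 8).
Vertex (8, 1); 4p = 40 so p = 10. Opens right.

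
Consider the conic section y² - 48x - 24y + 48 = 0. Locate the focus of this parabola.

Only y is squared. Complete the square in y: (y - 12)² = 48(x + 2).
Vertex (-2, 12); 4p = 48 so p = 12. Opens right.
Focus is p units from the vertex along the axis: (h + p, k).

(10, 12)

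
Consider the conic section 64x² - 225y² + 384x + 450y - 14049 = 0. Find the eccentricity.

e = 17/15

Rearranging, 64(x² + 6x) -225(y² - 2y) = 14049.
Complete the square: 64(x + 3)² -225(y - 1)² = 14049 + 576 - 225 = 14400
Divide by 14400: (x + 3)²/225 - (y - 1)²/64 = 1
Hyperbola, center (-3, 1), transverse axis horizontal; a² = 225, b² = 64.
c² = a² + b² = 289, so c = 17.
e = c/a = 17/15.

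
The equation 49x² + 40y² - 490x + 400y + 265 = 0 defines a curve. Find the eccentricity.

Group: 49(x² - 10x) + 40(y² + 10y) = -265
Complete the square in x and y: 49(x - 5)² + 40(y + 5)² = -265 + 1225 + 1000 = 1960
Divide through by 1960 to get (x - 5)²/40 + (y + 5)²/49 = 1.
Ellipse, center (5, -5), major axis vertical; a² = 49, b² = 40.
c² = a² - b² = 9, so c = 3.
e = c/a = 3/7.

e = 3/7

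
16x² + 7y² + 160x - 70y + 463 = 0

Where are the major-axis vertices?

(-5, 1) and (-5, 9)

Group the x- and y-terms: 16(x² + 10x) + 7(y² - 10y) = -463
16(x + 5)² + 7(y - 5)² = -463 + 400 + 175 = 112
Divide by 112: (x + 5)²/7 + (y - 5)²/16 = 1
Ellipse, center (-5, 5), major axis vertical; a² = 16, b² = 7.
a = 4. Vertices at (h, k ± a).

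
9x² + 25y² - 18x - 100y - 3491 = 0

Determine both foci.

(-15, 2) and (17, 2)

Rearranging, 9(x² - 2x) + 25(y² - 4y) = 3491.
9(x - 1)² + 25(y - 2)² = 3491 + 9 + 100 = 3600
Dividing both sides by 3600: (x - 1)²/400 + (y - 2)²/144 = 1
Ellipse, center (1, 2), major axis horizontal; a² = 400, b² = 144.
c² = a² - b² = 400 - 144 = 256, so c = 16.
Foci lie on the horizontal axis through the center: (h ± c, k).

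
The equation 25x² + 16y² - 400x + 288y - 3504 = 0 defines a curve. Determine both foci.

25(x² - 16x) + 16(y² + 18y) = 3504
Complete the square: 25(x - 8)² + 16(y + 9)² = 3504 + 1600 + 1296 = 6400
Divide through by 6400 to get (x - 8)²/256 + (y + 9)²/400 = 1.
Ellipse, center (8, -9), major axis vertical; a² = 400, b² = 256.
c² = a² - b² = 400 - 256 = 144, so c = 12.
Foci lie on the vertical axis through the center: (h, k ± c).

(8, -21) and (8, 3)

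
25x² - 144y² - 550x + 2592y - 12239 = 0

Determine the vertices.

(-1, 9) and (23, 9)

25(x² - 22x) -144(y² - 18y) = 12239
Complete the square: 25(x - 11)² -144(y - 9)² = 12239 + 3025 - 11664 = 3600
Dividing both sides by 3600: (x - 11)²/144 - (y - 9)²/25 = 1
Hyperbola, center (11, 9), transverse axis horizontal; a² = 144, b² = 25.
a = 12. Vertices at (h ± a, k).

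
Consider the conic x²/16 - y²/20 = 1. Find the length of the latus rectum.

Center (0, 0). The positive term is the x-term, so the transverse axis is horizontal; a² = 16, b² = 20.
Latus rectum length = 2b²/a = 2·20/4 = 10.

10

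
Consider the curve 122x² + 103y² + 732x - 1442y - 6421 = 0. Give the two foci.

Group the x- and y-terms: 122(x² + 6x) + 103(y² - 14y) = 6421
Complete the square in x and y: 122(x + 3)² + 103(y - 7)² = 6421 + 1098 + 5047 = 12566
Divide through by 12566 to get (x + 3)²/103 + (y - 7)²/122 = 1.
Ellipse, center (-3, 7), major axis vertical; a² = 122, b² = 103.
c² = a² - b² = 122 - 103 = 19, so c = √19.
Foci lie on the vertical axis through the center: (h, k ± c).

(-3, 7 - √19) and (-3, 7 + √19)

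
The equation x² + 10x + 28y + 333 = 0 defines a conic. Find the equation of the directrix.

Only x is squared. Complete the square in x: (x + 5)² = -28(y + 11).
Vertex (-5, -11); 4p = -28 so p = -7. Opens down.
Directrix is the horizontal line y = k − p = -11 − (-7) = -4.

y = -4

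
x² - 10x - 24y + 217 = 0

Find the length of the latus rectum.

Only x is squared. Complete the square in x: (x - 5)² = 24(y - 8).
Vertex (5, 8); 4p = 24 so p = 6. Opens up.
Latus rectum length = |4p| = 24.

24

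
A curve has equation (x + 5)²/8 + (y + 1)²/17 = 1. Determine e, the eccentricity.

e = 3√17/17

Center (-5, -1). The larger denominator 17 sits under the y-term, so the major axis is vertical; a² = 17, b² = 8.
c² = a² - b² = 9, so c = 3.
e = c/a = 3/√17 = 3√17/17.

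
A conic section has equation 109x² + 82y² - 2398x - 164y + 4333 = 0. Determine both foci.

(11, 1 - 3√3) and (11, 1 + 3√3)

Collect terms: 109(x² - 22x) + 82(y² - 2y) = -4333
Complete the square in x and y: 109(x - 11)² + 82(y - 1)² = -4333 + 13189 + 82 = 8938
Dividing both sides by 8938: (x - 11)²/82 + (y - 1)²/109 = 1
Ellipse, center (11, 1), major axis vertical; a² = 109, b² = 82.
c² = a² - b² = 109 - 82 = 27, so c = 3√3.
Foci lie on the vertical axis through the center: (h, k ± c).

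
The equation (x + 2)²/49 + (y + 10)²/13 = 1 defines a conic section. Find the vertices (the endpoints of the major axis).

(-9, -10) and (5, -10)

Center (-2, -10). The larger denominator 49 sits under the x-term, so the major axis is horizontal; a² = 49, b² = 13.
a = 7. Vertices at (h ± a, k).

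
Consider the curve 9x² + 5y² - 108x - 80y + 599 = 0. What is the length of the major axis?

9(x² - 12x) + 5(y² - 16y) = -599
Complete the square in x and y: 9(x - 6)² + 5(y - 8)² = -599 + 324 + 320 = 45
Divide through by 45 to get (x - 6)²/5 + (y - 8)²/9 = 1.
Ellipse, center (6, 8), major axis vertical; a² = 9, b² = 5.
a² = 9 so a = 3; the major axis has length 2a = 6.

6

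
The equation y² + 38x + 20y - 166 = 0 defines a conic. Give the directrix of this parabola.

x = 33/2

Only y is squared. Complete the square in y: (y + 10)² = -38(x - 7).
Vertex (7, -10); 4p = -38 so p = -19/2. Opens left.
Directrix is the vertical line x = h − p = 7 − (-19/2) = 33/2.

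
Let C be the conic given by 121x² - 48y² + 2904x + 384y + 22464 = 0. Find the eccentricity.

Group the x- and y-terms: 121(x² + 24x) -48(y² - 8y) = -22464
Completing the square gives 121(x + 12)² -48(y - 4)² = -22464 + 17424 - 768 = -5808.
Divide through by -5808 to get (y - 4)²/121 - (x + 12)²/48 = 1.
Hyperbola, center (-12, 4), transverse axis vertical; a² = 121, b² = 48.
c² = a² + b² = 169, so c = 13.
e = c/a = 13/11.

e = 13/11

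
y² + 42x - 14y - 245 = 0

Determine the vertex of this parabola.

(7, 7)

Only y is squared. Complete the square in y: (y - 7)² = -42(x - 7).
Vertex (7, 7); 4p = -42 so p = -21/2. Opens left.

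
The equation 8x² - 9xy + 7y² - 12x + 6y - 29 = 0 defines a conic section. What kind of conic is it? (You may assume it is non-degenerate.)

A = 8, B = -9, C = 7.
Discriminant B² − 4AC = (-9)² − 4·8·7 = -143.
B² − 4AC < 0 ⇒ ellipse.

ellipse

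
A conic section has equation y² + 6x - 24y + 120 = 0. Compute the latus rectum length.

Only y is squared. Complete the square in y: (y - 12)² = -6(x - 4).
Vertex (4, 12); 4p = -6 so p = -3/2. Opens left.
Latus rectum length = |4p| = 6.

6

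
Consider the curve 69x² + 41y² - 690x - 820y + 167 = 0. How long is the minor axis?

Group the x- and y-terms: 69(x² - 10x) + 41(y² - 20y) = -167
Complete the square: 69(x - 5)² + 41(y - 10)² = -167 + 1725 + 4100 = 5658
Divide through by 5658 to get (x - 5)²/82 + (y - 10)²/138 = 1.
Ellipse, center (5, 10), major axis vertical; a² = 138, b² = 82.
b² = 82 so b = √82; the minor axis has length 2b = 2√82.

2√82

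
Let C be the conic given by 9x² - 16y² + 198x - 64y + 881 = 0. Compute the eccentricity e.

e = 5/4

Collect terms: 9(x² + 22x) -16(y² + 4y) = -881
Complete the square: 9(x + 11)² -16(y + 2)² = -881 + 1089 - 64 = 144
Divide by 144: (x + 11)²/16 - (y + 2)²/9 = 1
Hyperbola, center (-11, -2), transverse axis horizontal; a² = 16, b² = 9.
c² = a² + b² = 25, so c = 5.
e = c/a = 5/4.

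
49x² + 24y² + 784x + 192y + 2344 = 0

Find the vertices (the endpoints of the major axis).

(-8, -11) and (-8, 3)

Collect terms: 49(x² + 16x) + 24(y² + 8y) = -2344
49(x + 8)² + 24(y + 4)² = -2344 + 3136 + 384 = 1176
Divide through by 1176 to get (x + 8)²/24 + (y + 4)²/49 = 1.
Ellipse, center (-8, -4), major axis vertical; a² = 49, b² = 24.
a = 7. Vertices at (h, k ± a).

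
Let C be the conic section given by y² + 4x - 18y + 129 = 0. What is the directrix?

x = -11

Only y is squared. Complete the square in y: (y - 9)² = -4(x + 12).
Vertex (-12, 9); 4p = -4 so p = -1. Opens left.
Directrix is the vertical line x = h − p = -12 − (-1) = -11.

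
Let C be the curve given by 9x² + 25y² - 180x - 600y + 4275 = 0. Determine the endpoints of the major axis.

(5, 12) and (15, 12)

Group the x- and y-terms: 9(x² - 20x) + 25(y² - 24y) = -4275
Complete the square in x and y: 9(x - 10)² + 25(y - 12)² = -4275 + 900 + 3600 = 225
Divide by 225: (x - 10)²/25 + (y - 12)²/9 = 1
Ellipse, center (10, 12), major axis horizontal; a² = 25, b² = 9.
a = 5. Vertices at (h ± a, k).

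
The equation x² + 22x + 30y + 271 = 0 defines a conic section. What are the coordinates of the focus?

(-11, -25/2)

Only x is squared. Complete the square in x: (x + 11)² = -30(y + 5).
Vertex (-11, -5); 4p = -30 so p = -15/2. Opens down.
Focus is p units from the vertex along the axis: (h, k + p).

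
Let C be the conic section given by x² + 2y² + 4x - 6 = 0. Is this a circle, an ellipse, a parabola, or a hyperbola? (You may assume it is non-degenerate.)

ellipse

No xy term. Coefficients of x² and y² are A = 1, C = 2.
A and C have the same sign but A ≠ C ⇒ ellipse.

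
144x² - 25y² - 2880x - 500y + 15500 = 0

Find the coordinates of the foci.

Rearranging, 144(x² - 20x) -25(y² + 20y) = -15500.
Complete the square: 144(x - 10)² -25(y + 10)² = -15500 + 14400 - 2500 = -3600
Divide by -3600: (y + 10)²/144 - (x - 10)²/25 = 1
Hyperbola, center (10, -10), transverse axis vertical; a² = 144, b² = 25.
c² = a² + b² = 144 + 25 = 169, so c = 13.
Foci lie on the vertical axis through the center: (h, k ± c).

(10, -23) and (10, 3)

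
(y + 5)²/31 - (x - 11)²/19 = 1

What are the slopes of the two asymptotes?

Center (11, -5). The positive term is the y-term, so the transverse axis is vertical; a² = 31, b² = 19.
For a vertical hyperbola the asymptotes have slope ±a/b.
Here that is ±√31/√19 = ±√589/19.

√589/19 and -√589/19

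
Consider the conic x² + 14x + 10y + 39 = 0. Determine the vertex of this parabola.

Only x is squared. Complete the square in x: (x + 7)² = -10(y - 1).
Vertex (-7, 1); 4p = -10 so p = -5/2. Opens down.

(-7, 1)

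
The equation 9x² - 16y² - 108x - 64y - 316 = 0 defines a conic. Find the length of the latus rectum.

Group: 9(x² - 12x) -16(y² + 4y) = 316
Completing the square gives 9(x - 6)² -16(y + 2)² = 316 + 324 - 64 = 576.
Divide through by 576 to get (x - 6)²/64 - (y + 2)²/36 = 1.
Hyperbola, center (6, -2), transverse axis horizontal; a² = 64, b² = 36.
Latus rectum length = 2b²/a = 2·36/8 = 9.

9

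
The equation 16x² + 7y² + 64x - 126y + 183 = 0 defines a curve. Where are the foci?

(-2, 3) and (-2, 15)

Collect terms: 16(x² + 4x) + 7(y² - 18y) = -183
Completing the square gives 16(x + 2)² + 7(y - 9)² = -183 + 64 + 567 = 448.
Divide through by 448 to get (x + 2)²/28 + (y - 9)²/64 = 1.
Ellipse, center (-2, 9), major axis vertical; a² = 64, b² = 28.
c² = a² - b² = 64 - 28 = 36, so c = 6.
Foci lie on the vertical axis through the center: (h, k ± c).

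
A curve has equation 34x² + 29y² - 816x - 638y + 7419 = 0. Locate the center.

Group the x- and y-terms: 34(x² - 24x) + 29(y² - 22y) = -7419
34(x - 12)² + 29(y - 11)² = -7419 + 4896 + 3509 = 986
Divide through by 986 to get (x - 12)²/29 + (y - 11)²/34 = 1.
Ellipse with center (12, 11).

(12, 11)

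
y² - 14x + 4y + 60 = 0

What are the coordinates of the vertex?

Only y is squared. Complete the square in y: (y + 2)² = 14(x - 4).
Vertex (4, -2); 4p = 14 so p = 7/2. Opens right.

(4, -2)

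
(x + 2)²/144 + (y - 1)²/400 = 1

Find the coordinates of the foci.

Center (-2, 1). The larger denominator 400 sits under the y-term, so the major axis is vertical; a² = 400, b² = 144.
c² = a² - b² = 400 - 144 = 256, so c = 16.
Foci lie on the vertical axis through the center: (h, k ± c).

(-2, -15) and (-2, 17)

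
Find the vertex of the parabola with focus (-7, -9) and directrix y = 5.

The vertex is the midpoint between the focus and the directrix along the axis of symmetry.
Axis is vertical (directrix is horizontal). Vertex y-coordinate = (-9 + 5)/2 = -2; x-coordinate = -7.

(-7, -2)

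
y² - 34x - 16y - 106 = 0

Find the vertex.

Only y is squared. Complete the square in y: (y - 8)² = 34(x + 5).
Vertex (-5, 8); 4p = 34 so p = 17/2. Opens right.

(-5, 8)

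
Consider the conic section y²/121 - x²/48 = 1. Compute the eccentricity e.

e = 13/11

Center (0, 0). The positive term is the y-term, so the transverse axis is vertical; a² = 121, b² = 48.
c² = a² + b² = 169, so c = 13.
e = c/a = 13/11.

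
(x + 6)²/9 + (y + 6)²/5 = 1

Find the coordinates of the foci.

(-8, -6) and (-4, -6)

Center (-6, -6). The larger denominator 9 sits under the x-term, so the major axis is horizontal; a² = 9, b² = 5.
c² = a² - b² = 9 - 5 = 4, so c = 2.
Foci lie on the horizontal axis through the center: (h ± c, k).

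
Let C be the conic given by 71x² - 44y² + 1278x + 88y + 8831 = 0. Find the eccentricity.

71(x² + 18x) -44(y² - 2y) = -8831
Complete the square: 71(x + 9)² -44(y - 1)² = -8831 + 5751 - 44 = -3124
Divide through by -3124 to get (y - 1)²/71 - (x + 9)²/44 = 1.
Hyperbola, center (-9, 1), transverse axis vertical; a² = 71, b² = 44.
c² = a² + b² = 115, so c = √115.
e = c/a = √115/√71 = √8165/71.

e = √8165/71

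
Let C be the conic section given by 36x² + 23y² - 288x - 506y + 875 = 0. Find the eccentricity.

e = √13/6

36(x² - 8x) + 23(y² - 22y) = -875
36(x - 4)² + 23(y - 11)² = -875 + 576 + 2783 = 2484
Dividing both sides by 2484: (x - 4)²/69 + (y - 11)²/108 = 1
Ellipse, center (4, 11), major axis vertical; a² = 108, b² = 69.
c² = a² - b² = 39, so c = √39.
e = c/a = √39/6√3 = √13/6.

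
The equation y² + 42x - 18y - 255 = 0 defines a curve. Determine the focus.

Only y is squared. Complete the square in y: (y - 9)² = -42(x - 8).
Vertex (8, 9); 4p = -42 so p = -21/2. Opens left.
Focus is p units from the vertex along the axis: (h + p, k).

(-5/2, 9)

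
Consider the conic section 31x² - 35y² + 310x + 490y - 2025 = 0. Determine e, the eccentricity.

e = √2310/35

31(x² + 10x) -35(y² - 14y) = 2025
Completing the square gives 31(x + 5)² -35(y - 7)² = 2025 + 775 - 1715 = 1085.
Divide through by 1085 to get (x + 5)²/35 - (y - 7)²/31 = 1.
Hyperbola, center (-5, 7), transverse axis horizontal; a² = 35, b² = 31.
c² = a² + b² = 66, so c = √66.
e = c/a = √66/√35 = √2310/35.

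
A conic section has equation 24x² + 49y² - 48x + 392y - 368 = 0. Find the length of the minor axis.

Collect terms: 24(x² - 2x) + 49(y² + 8y) = 368
Completing the square gives 24(x - 1)² + 49(y + 4)² = 368 + 24 + 784 = 1176.
Divide by 1176: (x - 1)²/49 + (y + 4)²/24 = 1
Ellipse, center (1, -4), major axis horizontal; a² = 49, b² = 24.
b² = 24 so b = 2√6; the minor axis has length 2b = 4√6.

4√6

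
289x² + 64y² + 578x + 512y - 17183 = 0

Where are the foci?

(-1, -19) and (-1, 11)

Rearranging, 289(x² + 2x) + 64(y² + 8y) = 17183.
Complete the square in x and y: 289(x + 1)² + 64(y + 4)² = 17183 + 289 + 1024 = 18496
Divide through by 18496 to get (x + 1)²/64 + (y + 4)²/289 = 1.
Ellipse, center (-1, -4), major axis vertical; a² = 289, b² = 64.
c² = a² - b² = 289 - 64 = 225, so c = 15.
Foci lie on the vertical axis through the center: (h, k ± c).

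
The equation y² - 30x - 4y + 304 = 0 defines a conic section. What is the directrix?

Only y is squared. Complete the square in y: (y - 2)² = 30(x - 10).
Vertex (10, 2); 4p = 30 so p = 15/2. Opens right.
Directrix is the vertical line x = h − p = 10 − (15/2) = 5/2.

x = 5/2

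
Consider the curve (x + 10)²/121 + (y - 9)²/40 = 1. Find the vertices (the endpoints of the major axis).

(-21, 9) and (1, 9)

Center (-10, 9). The larger denominator 121 sits under the x-term, so the major axis is horizontal; a² = 121, b² = 40.
a = 11. Vertices at (h ± a, k).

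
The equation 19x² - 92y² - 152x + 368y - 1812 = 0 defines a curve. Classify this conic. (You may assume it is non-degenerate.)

hyperbola

No xy term. Coefficients of x² and y² are A = 19, C = -92.
A and C have opposite signs ⇒ hyperbola.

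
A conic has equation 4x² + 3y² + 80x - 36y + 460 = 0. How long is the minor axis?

4√3

4(x² + 20x) + 3(y² - 12y) = -460
Complete the square in x and y: 4(x + 10)² + 3(y - 6)² = -460 + 400 + 108 = 48
Divide by 48: (x + 10)²/12 + (y - 6)²/16 = 1
Ellipse, center (-10, 6), major axis vertical; a² = 16, b² = 12.
b² = 12 so b = 2√3; the minor axis has length 2b = 4√3.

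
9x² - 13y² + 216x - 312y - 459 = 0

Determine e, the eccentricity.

e = √22/3

Rearranging, 9(x² + 24x) -13(y² + 24y) = 459.
Complete the square: 9(x + 12)² -13(y + 12)² = 459 + 1296 - 1872 = -117
Divide through by -117 to get (y + 12)²/9 - (x + 12)²/13 = 1.
Hyperbola, center (-12, -12), transverse axis vertical; a² = 9, b² = 13.
c² = a² + b² = 22, so c = √22.
e = c/a = √22/3.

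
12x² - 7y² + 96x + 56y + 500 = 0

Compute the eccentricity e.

e = √57/6

12(x² + 8x) -7(y² - 8y) = -500
Complete the square: 12(x + 4)² -7(y - 4)² = -500 + 192 - 112 = -420
Dividing both sides by -420: (y - 4)²/60 - (x + 4)²/35 = 1
Hyperbola, center (-4, 4), transverse axis vertical; a² = 60, b² = 35.
c² = a² + b² = 95, so c = √95.
e = c/a = √95/2√15 = √57/6.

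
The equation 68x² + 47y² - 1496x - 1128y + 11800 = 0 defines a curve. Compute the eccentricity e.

68(x² - 22x) + 47(y² - 24y) = -11800
Complete the square in x and y: 68(x - 11)² + 47(y - 12)² = -11800 + 8228 + 6768 = 3196
Dividing both sides by 3196: (x - 11)²/47 + (y - 12)²/68 = 1
Ellipse, center (11, 12), major axis vertical; a² = 68, b² = 47.
c² = a² - b² = 21, so c = √21.
e = c/a = √21/2√17 = √357/34.

e = √357/34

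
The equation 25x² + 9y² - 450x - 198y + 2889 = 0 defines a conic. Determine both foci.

Group: 25(x² - 18x) + 9(y² - 22y) = -2889
Complete the square in x and y: 25(x - 9)² + 9(y - 11)² = -2889 + 2025 + 1089 = 225
Divide through by 225 to get (x - 9)²/9 + (y - 11)²/25 = 1.
Ellipse, center (9, 11), major axis vertical; a² = 25, b² = 9.
c² = a² - b² = 25 - 9 = 16, so c = 4.
Foci lie on the vertical axis through the center: (h, k ± c).

(9, 7) and (9, 15)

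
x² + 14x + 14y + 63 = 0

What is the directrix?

y = 5/2

Only x is squared. Complete the square in x: (x + 7)² = -14(y + 1).
Vertex (-7, -1); 4p = -14 so p = -7/2. Opens down.
Directrix is the horizontal line y = k − p = -1 − (-7/2) = 5/2.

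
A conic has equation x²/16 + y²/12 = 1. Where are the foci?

(-2, 0) and (2, 0)

Center (0, 0). The larger denominator 16 sits under the x-term, so the major axis is horizontal; a² = 16, b² = 12.
c² = a² - b² = 16 - 12 = 4, so c = 2.
Foci lie on the horizontal axis through the center: (h ± c, k).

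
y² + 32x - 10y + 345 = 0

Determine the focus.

(-18, 5)

Only y is squared. Complete the square in y: (y - 5)² = -32(x + 10).
Vertex (-10, 5); 4p = -32 so p = -8. Opens left.
Focus is p units from the vertex along the axis: (h + p, k).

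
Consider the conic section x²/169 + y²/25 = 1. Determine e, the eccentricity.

Center (0, 0). The larger denominator 169 sits under the x-term, so the major axis is horizontal; a² = 169, b² = 25.
c² = a² - b² = 144, so c = 12.
e = c/a = 12/13.

e = 12/13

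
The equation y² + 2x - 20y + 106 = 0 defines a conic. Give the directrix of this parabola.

x = -5/2

Only y is squared. Complete the square in y: (y - 10)² = -2(x + 3).
Vertex (-3, 10); 4p = -2 so p = -1/2. Opens left.
Directrix is the vertical line x = h − p = -3 − (-1/2) = -5/2.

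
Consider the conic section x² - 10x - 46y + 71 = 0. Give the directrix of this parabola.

Only x is squared. Complete the square in x: (x - 5)² = 46(y - 1).
Vertex (5, 1); 4p = 46 so p = 23/2. Opens up.
Directrix is the horizontal line y = k − p = 1 − (23/2) = -21/2.

y = -21/2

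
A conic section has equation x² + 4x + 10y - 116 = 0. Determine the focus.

(-2, 19/2)

Only x is squared. Complete the square in x: (x + 2)² = -10(y - 12).
Vertex (-2, 12); 4p = -10 so p = -5/2. Opens down.
Focus is p units from the vertex along the axis: (h, k + p).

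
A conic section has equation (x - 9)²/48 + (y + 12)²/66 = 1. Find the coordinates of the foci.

Center (9, -12). The larger denominator 66 sits under the y-term, so the major axis is vertical; a² = 66, b² = 48.
c² = a² - b² = 66 - 48 = 18, so c = 3√2.
Foci lie on the vertical axis through the center: (h, k ± c).

(9, -12 - 3√2) and (9, -12 + 3√2)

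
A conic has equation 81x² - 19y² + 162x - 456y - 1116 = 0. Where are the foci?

Collect terms: 81(x² + 2x) -19(y² + 24y) = 1116
Complete the square: 81(x + 1)² -19(y + 12)² = 1116 + 81 - 2736 = -1539
Divide by -1539: (y + 12)²/81 - (x + 1)²/19 = 1
Hyperbola, center (-1, -12), transverse axis vertical; a² = 81, b² = 19.
c² = a² + b² = 81 + 19 = 100, so c = 10.
Foci lie on the vertical axis through the center: (h, k ± c).

(-1, -22) and (-1, -2)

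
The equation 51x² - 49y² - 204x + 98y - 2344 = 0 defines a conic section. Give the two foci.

(-8, 1) and (12, 1)

Rearranging, 51(x² - 4x) -49(y² - 2y) = 2344.
Complete the square: 51(x - 2)² -49(y - 1)² = 2344 + 204 - 49 = 2499
Divide through by 2499 to get (x - 2)²/49 - (y - 1)²/51 = 1.
Hyperbola, center (2, 1), transverse axis horizontal; a² = 49, b² = 51.
c² = a² + b² = 49 + 51 = 100, so c = 10.
Foci lie on the horizontal axis through the center: (h ± c, k).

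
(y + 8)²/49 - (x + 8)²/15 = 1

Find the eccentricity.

e = 8/7

Center (-8, -8). The positive term is the y-term, so the transverse axis is vertical; a² = 49, b² = 15.
c² = a² + b² = 64, so c = 8.
e = c/a = 8/7.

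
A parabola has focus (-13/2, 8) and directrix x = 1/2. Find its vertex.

The vertex is the midpoint between the focus and the directrix along the axis of symmetry.
Axis is horizontal (directrix is vertical). Vertex x-coordinate = (-13/2 + 1/2)/2 = -3; y-coordinate = 8.

(-3, 8)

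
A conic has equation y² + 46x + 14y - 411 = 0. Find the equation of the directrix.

x = 43/2

Only y is squared. Complete the square in y: (y + 7)² = -46(x - 10).
Vertex (10, -7); 4p = -46 so p = -23/2. Opens left.
Directrix is the vertical line x = h − p = 10 − (-23/2) = 43/2.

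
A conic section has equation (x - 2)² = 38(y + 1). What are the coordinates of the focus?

Vertex (2, -1); 4p = 38 so p = 19/2. Opens up.
Focus is p units from the vertex along the axis: (h, k + p).

(2, 17/2)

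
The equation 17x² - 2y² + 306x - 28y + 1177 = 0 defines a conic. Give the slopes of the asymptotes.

√34/2 and -√34/2

Collect terms: 17(x² + 18x) -2(y² + 14y) = -1177
Complete the square in x and y: 17(x + 9)² -2(y + 7)² = -1177 + 1377 - 98 = 102
Divide by 102: (x + 9)²/6 - (y + 7)²/51 = 1
Hyperbola, center (-9, -7), transverse axis horizontal; a² = 6, b² = 51.
For a horizontal hyperbola the asymptotes have slope ±b/a.
Here that is ±√51/√6 = ±√34/2.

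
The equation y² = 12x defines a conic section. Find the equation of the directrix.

x = -3

Vertex (0, 0); 4p = 12 so p = 3. Opens right.
Directrix is the vertical line x = h − p = 0 − (3) = -3.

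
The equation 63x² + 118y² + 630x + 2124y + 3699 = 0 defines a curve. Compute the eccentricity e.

e = √6490/118

63(x² + 10x) + 118(y² + 18y) = -3699
Complete the square: 63(x + 5)² + 118(y + 9)² = -3699 + 1575 + 9558 = 7434
Dividing both sides by 7434: (x + 5)²/118 + (y + 9)²/63 = 1
Ellipse, center (-5, -9), major axis horizontal; a² = 118, b² = 63.
c² = a² - b² = 55, so c = √55.
e = c/a = √55/√118 = √6490/118.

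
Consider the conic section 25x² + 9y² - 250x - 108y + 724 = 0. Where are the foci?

(5, 2) and (5, 10)

25(x² - 10x) + 9(y² - 12y) = -724
Complete the square: 25(x - 5)² + 9(y - 6)² = -724 + 625 + 324 = 225
Divide by 225: (x - 5)²/9 + (y - 6)²/25 = 1
Ellipse, center (5, 6), major axis vertical; a² = 25, b² = 9.
c² = a² - b² = 25 - 9 = 16, so c = 4.
Foci lie on the vertical axis through the center: (h, k ± c).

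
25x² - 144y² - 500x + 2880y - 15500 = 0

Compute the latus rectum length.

25/6

25(x² - 20x) -144(y² - 20y) = 15500
Complete the square in x and y: 25(x - 10)² -144(y - 10)² = 15500 + 2500 - 14400 = 3600
Dividing both sides by 3600: (x - 10)²/144 - (y - 10)²/25 = 1
Hyperbola, center (10, 10), transverse axis horizontal; a² = 144, b² = 25.
Latus rectum length = 2b²/a = 2·25/12 = 25/6.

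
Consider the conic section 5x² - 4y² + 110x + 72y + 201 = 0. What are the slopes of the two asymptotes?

5(x² + 22x) -4(y² - 18y) = -201
5(x + 11)² -4(y - 9)² = -201 + 605 - 324 = 80
Dividing both sides by 80: (x + 11)²/16 - (y - 9)²/20 = 1
Hyperbola, center (-11, 9), transverse axis horizontal; a² = 16, b² = 20.
For a horizontal hyperbola the asymptotes have slope ±b/a.
Here that is ±2√5/4 = ±√5/2.

√5/2 and -√5/2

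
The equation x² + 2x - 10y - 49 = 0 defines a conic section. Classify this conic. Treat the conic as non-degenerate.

No xy term. Coefficients of x² and y² are A = 1, C = 0.
Exactly one squared variable ⇒ parabola.

parabola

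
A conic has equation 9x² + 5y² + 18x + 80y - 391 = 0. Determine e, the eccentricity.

Group: 9(x² + 2x) + 5(y² + 16y) = 391
Complete the square in x and y: 9(x + 1)² + 5(y + 8)² = 391 + 9 + 320 = 720
Dividing both sides by 720: (x + 1)²/80 + (y + 8)²/144 = 1
Ellipse, center (-1, -8), major axis vertical; a² = 144, b² = 80.
c² = a² - b² = 64, so c = 8.
e = c/a = 8/12 = 2/3.

e = 2/3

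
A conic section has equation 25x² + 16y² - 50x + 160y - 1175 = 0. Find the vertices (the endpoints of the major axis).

(1, -15) and (1, 5)

Rearranging, 25(x² - 2x) + 16(y² + 10y) = 1175.
25(x - 1)² + 16(y + 5)² = 1175 + 25 + 400 = 1600
Divide by 1600: (x - 1)²/64 + (y + 5)²/100 = 1
Ellipse, center (1, -5), major axis vertical; a² = 100, b² = 64.
a = 10. Vertices at (h, k ± a).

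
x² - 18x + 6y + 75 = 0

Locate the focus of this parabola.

(9, -1/2)

Only x is squared. Complete the square in x: (x - 9)² = -6(y - 1).
Vertex (9, 1); 4p = -6 so p = -3/2. Opens down.
Focus is p units from the vertex along the axis: (h, k + p).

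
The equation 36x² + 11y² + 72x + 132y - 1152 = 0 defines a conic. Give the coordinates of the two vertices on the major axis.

(-1, -18) and (-1, 6)

Group the x- and y-terms: 36(x² + 2x) + 11(y² + 12y) = 1152
36(x + 1)² + 11(y + 6)² = 1152 + 36 + 396 = 1584
Divide by 1584: (x + 1)²/44 + (y + 6)²/144 = 1
Ellipse, center (-1, -6), major axis vertical; a² = 144, b² = 44.
a = 12. Vertices at (h, k ± a).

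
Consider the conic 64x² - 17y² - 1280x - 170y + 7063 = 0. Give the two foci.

(10, -14) and (10, 4)

Collect terms: 64(x² - 20x) -17(y² + 10y) = -7063
64(x - 10)² -17(y + 5)² = -7063 + 6400 - 425 = -1088
Divide by -1088: (y + 5)²/64 - (x - 10)²/17 = 1
Hyperbola, center (10, -5), transverse axis vertical; a² = 64, b² = 17.
c² = a² + b² = 64 + 17 = 81, so c = 9.
Foci lie on the vertical axis through the center: (h, k ± c).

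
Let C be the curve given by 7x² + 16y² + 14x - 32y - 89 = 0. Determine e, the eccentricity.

e = 3/4

7(x² + 2x) + 16(y² - 2y) = 89
7(x + 1)² + 16(y - 1)² = 89 + 7 + 16 = 112
Divide through by 112 to get (x + 1)²/16 + (y - 1)²/7 = 1.
Ellipse, center (-1, 1), major axis horizontal; a² = 16, b² = 7.
c² = a² - b² = 9, so c = 3.
e = c/a = 3/4.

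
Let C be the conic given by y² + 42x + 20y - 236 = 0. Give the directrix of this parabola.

Only y is squared. Complete the square in y: (y + 10)² = -42(x - 8).
Vertex (8, -10); 4p = -42 so p = -21/2. Opens left.
Directrix is the vertical line x = h − p = 8 − (-21/2) = 37/2.

x = 37/2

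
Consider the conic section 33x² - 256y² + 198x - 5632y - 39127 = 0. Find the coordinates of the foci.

Rearranging, 33(x² + 6x) -256(y² + 22y) = 39127.
Complete the square in x and y: 33(x + 3)² -256(y + 11)² = 39127 + 297 - 30976 = 8448
Divide by 8448: (x + 3)²/256 - (y + 11)²/33 = 1
Hyperbola, center (-3, -11), transverse axis horizontal; a² = 256, b² = 33.
c² = a² + b² = 256 + 33 = 289, so c = 17.
Foci lie on the horizontal axis through the center: (h ± c, k).

(-20, -11) and (14, -11)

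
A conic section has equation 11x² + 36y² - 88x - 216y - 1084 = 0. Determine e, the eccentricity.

e = 5/6

Collect terms: 11(x² - 8x) + 36(y² - 6y) = 1084
Complete the square: 11(x - 4)² + 36(y - 3)² = 1084 + 176 + 324 = 1584
Divide through by 1584 to get (x - 4)²/144 + (y - 3)²/44 = 1.
Ellipse, center (4, 3), major axis horizontal; a² = 144, b² = 44.
c² = a² - b² = 100, so c = 10.
e = c/a = 10/12 = 5/6.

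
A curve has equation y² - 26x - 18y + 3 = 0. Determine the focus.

(7/2, 9)

Only y is squared. Complete the square in y: (y - 9)² = 26(x + 3).
Vertex (-3, 9); 4p = 26 so p = 13/2. Opens right.
Focus is p units from the vertex along the axis: (h + p, k).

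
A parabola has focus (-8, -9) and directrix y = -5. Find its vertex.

The vertex is the midpoint between the focus and the directrix along the axis of symmetry.
Axis is vertical (directrix is horizontal). Vertex y-coordinate = (-9 + (-5))/2 = -7; x-coordinate = -8.

(-8, -7)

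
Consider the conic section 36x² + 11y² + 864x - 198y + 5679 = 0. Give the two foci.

Collect terms: 36(x² + 24x) + 11(y² - 18y) = -5679
Completing the square gives 36(x + 12)² + 11(y - 9)² = -5679 + 5184 + 891 = 396.
Divide through by 396 to get (x + 12)²/11 + (y - 9)²/36 = 1.
Ellipse, center (-12, 9), major axis vertical; a² = 36, b² = 11.
c² = a² - b² = 36 - 11 = 25, so c = 5.
Foci lie on the vertical axis through the center: (h, k ± c).

(-12, 4) and (-12, 14)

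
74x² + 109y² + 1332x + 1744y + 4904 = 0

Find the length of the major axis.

2√109

74(x² + 18x) + 109(y² + 16y) = -4904
Complete the square: 74(x + 9)² + 109(y + 8)² = -4904 + 5994 + 6976 = 8066
Divide by 8066: (x + 9)²/109 + (y + 8)²/74 = 1
Ellipse, center (-9, -8), major axis horizontal; a² = 109, b² = 74.
a² = 109 so a = √109; the major axis has length 2a = 2√109.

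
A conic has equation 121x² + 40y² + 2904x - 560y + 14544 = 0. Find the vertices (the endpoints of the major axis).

(-12, -4) and (-12, 18)

Collect terms: 121(x² + 24x) + 40(y² - 14y) = -14544
Complete the square in x and y: 121(x + 12)² + 40(y - 7)² = -14544 + 17424 + 1960 = 4840
Dividing both sides by 4840: (x + 12)²/40 + (y - 7)²/121 = 1
Ellipse, center (-12, 7), major axis vertical; a² = 121, b² = 40.
a = 11. Vertices at (h, k ± a).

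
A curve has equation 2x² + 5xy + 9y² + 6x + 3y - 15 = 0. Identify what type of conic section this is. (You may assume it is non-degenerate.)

A = 2, B = 5, C = 9.
Discriminant B² − 4AC = 5² − 4·2·9 = -47.
B² − 4AC < 0 ⇒ ellipse.

ellipse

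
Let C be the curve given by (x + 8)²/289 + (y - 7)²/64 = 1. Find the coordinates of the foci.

(-23, 7) and (7, 7)

Center (-8, 7). The larger denominator 289 sits under the x-term, so the major axis is horizontal; a² = 289, b² = 64.
c² = a² - b² = 289 - 64 = 225, so c = 15.
Foci lie on the horizontal axis through the center: (h ± c, k).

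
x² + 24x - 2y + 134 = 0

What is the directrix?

Only x is squared. Complete the square in x: (x + 12)² = 2(y + 5).
Vertex (-12, -5); 4p = 2 so p = 1/2. Opens up.
Directrix is the horizontal line y = k − p = -5 − (1/2) = -11/2.

y = -11/2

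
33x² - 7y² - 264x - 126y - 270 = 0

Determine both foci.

Group: 33(x² - 8x) -7(y² + 18y) = 270
Complete the square in x and y: 33(x - 4)² -7(y + 9)² = 270 + 528 - 567 = 231
Divide by 231: (x - 4)²/7 - (y + 9)²/33 = 1
Hyperbola, center (4, -9), transverse axis horizontal; a² = 7, b² = 33.
c² = a² + b² = 7 + 33 = 40, so c = 2√10.
Foci lie on the horizontal axis through the center: (h ± c, k).

(4 - 2√10, -9) and (4 + 2√10, -9)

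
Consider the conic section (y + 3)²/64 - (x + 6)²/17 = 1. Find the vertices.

(-6, -11) and (-6, 5)

Center (-6, -3). The positive term is the y-term, so the transverse axis is vertical; a² = 64, b² = 17.
a = 8. Vertices at (h, k ± a).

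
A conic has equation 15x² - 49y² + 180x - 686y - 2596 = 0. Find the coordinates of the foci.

(-14, -7) and (2, -7)

Group: 15(x² + 12x) -49(y² + 14y) = 2596
Complete the square: 15(x + 6)² -49(y + 7)² = 2596 + 540 - 2401 = 735
Divide through by 735 to get (x + 6)²/49 - (y + 7)²/15 = 1.
Hyperbola, center (-6, -7), transverse axis horizontal; a² = 49, b² = 15.
c² = a² + b² = 49 + 15 = 64, so c = 8.
Foci lie on the horizontal axis through the center: (h ± c, k).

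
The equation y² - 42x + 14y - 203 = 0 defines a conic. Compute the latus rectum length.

42

Only y is squared. Complete the square in y: (y + 7)² = 42(x + 6).
Vertex (-6, -7); 4p = 42 so p = 21/2. Opens right.
Latus rectum length = |4p| = 42.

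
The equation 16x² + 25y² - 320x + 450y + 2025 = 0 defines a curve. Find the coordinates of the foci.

(4, -9) and (16, -9)

Group: 16(x² - 20x) + 25(y² + 18y) = -2025
16(x - 10)² + 25(y + 9)² = -2025 + 1600 + 2025 = 1600
Dividing both sides by 1600: (x - 10)²/100 + (y + 9)²/64 = 1
Ellipse, center (10, -9), major axis horizontal; a² = 100, b² = 64.
c² = a² - b² = 100 - 64 = 36, so c = 6.
Foci lie on the horizontal axis through the center: (h ± c, k).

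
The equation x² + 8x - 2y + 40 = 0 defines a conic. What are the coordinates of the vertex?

(-4, 12)

Only x is squared. Complete the square in x: (x + 4)² = 2(y - 12).
Vertex (-4, 12); 4p = 2 so p = 1/2. Opens up.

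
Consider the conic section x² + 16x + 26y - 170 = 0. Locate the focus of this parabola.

(-8, 5/2)

Only x is squared. Complete the square in x: (x + 8)² = -26(y - 9).
Vertex (-8, 9); 4p = -26 so p = -13/2. Opens down.
Focus is p units from the vertex along the axis: (h, k + p).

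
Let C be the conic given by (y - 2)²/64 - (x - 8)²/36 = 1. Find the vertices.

(8, -6) and (8, 10)

Center (8, 2). The positive term is the y-term, so the transverse axis is vertical; a² = 64, b² = 36.
a = 8. Vertices at (h, k ± a).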